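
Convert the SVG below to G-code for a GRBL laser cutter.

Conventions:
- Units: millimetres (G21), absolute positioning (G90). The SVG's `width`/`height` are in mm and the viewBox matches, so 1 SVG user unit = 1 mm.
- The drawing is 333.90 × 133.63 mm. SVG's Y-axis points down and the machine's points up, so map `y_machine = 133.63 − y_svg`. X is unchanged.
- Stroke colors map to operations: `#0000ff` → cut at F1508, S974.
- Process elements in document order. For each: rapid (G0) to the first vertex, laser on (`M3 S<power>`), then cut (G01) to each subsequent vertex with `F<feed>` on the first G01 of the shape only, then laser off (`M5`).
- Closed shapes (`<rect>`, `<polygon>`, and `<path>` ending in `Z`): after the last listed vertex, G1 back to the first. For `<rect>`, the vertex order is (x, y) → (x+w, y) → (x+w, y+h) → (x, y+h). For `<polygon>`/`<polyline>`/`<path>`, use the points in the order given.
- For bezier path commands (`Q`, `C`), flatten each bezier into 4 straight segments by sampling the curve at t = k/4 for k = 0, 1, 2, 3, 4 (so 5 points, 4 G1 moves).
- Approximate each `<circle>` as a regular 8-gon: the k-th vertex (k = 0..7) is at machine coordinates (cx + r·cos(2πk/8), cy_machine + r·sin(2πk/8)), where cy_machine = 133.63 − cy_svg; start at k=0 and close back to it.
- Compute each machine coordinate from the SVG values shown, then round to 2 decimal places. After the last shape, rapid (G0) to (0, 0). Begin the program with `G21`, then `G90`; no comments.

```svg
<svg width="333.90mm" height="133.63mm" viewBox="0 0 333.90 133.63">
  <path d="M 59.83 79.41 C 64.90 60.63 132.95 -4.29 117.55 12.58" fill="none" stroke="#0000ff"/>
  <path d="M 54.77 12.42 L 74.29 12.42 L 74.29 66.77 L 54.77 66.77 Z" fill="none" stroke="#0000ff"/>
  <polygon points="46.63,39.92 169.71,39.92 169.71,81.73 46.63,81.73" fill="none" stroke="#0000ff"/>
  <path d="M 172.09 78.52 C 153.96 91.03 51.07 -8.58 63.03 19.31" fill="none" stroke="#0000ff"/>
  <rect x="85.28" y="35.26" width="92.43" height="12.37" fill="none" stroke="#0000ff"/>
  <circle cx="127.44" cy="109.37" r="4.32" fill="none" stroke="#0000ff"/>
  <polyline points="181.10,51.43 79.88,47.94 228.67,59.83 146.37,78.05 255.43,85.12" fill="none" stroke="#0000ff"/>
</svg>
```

viewBox `0 0 333.90 133.63` with mm width/height → 1 unit = 1 mm. Flip: y_m = 133.63 − y_svg.

**Shape 1** — `<path>` cubic bezier, stroke `#0000ff` → cut (S974, F1508). Control points (SVG): P0=(59.83,79.41), P1=(64.90,60.63), P2=(132.95,-4.29), P3=(117.55,12.58); sampled at t=k/4. Machine vertices: (59.83,54.22) → (73.15,74.96) → (96.37,101.00) → (115.74,120.37) → (117.55,121.05). Open path.

**Shape 2** — `<path>` rectangle, stroke `#0000ff` → cut (S974, F1508). Machine vertices: (54.77,121.21) → (74.29,121.21) → (74.29,66.86) → (54.77,66.86) → (54.77,121.21). Closed: final G1 returns to the first vertex.

**Shape 3** — `<polygon>` rectangle, stroke `#0000ff` → cut (S974, F1508). Machine vertices: (46.63,93.71) → (169.71,93.71) → (169.71,51.90) → (46.63,51.90) → (46.63,93.71). Closed: final G1 returns to the first vertex.

**Shape 4** — `<path>` cubic bezier, stroke `#0000ff` → cut (S974, F1508). Control points (SVG): P0=(172.09,78.52), P1=(153.96,91.03), P2=(51.07,-8.58), P3=(63.03,19.31); sampled at t=k/4. Machine vertices: (172.09,55.11) → (145.72,63.01) → (106.28,90.48) → (72.48,115.08) → (63.03,114.32). Open path.

**Shape 5** — `<rect>` rectangle, stroke `#0000ff` → cut (S974, F1508). Machine vertices: (85.28,98.37) → (177.71,98.37) → (177.71,86.00) → (85.28,86.00) → (85.28,98.37). Closed: final G1 returns to the first vertex.

**Shape 6** — `<circle>` circle, stroke `#0000ff` → cut (S974, F1508). Machine vertices: (131.76,24.26) → (130.49,27.31) → (127.44,28.58) → (124.39,27.31) → (123.12,24.26) → (124.39,21.21) → (127.44,19.94) → (130.49,21.21) → (131.76,24.26). Closed: final G1 returns to the first vertex.

**Shape 7** — `<polyline>` open polyline, stroke `#0000ff` → cut (S974, F1508). Machine vertices: (181.10,82.20) → (79.88,85.69) → (228.67,73.80) → (146.37,55.58) → (255.43,48.51). Open path.

G21
G90
G0 X59.83 Y54.22
M3 S974
G01 X73.15 Y74.96 F1508
G01 X96.37 Y101.00
G01 X115.74 Y120.37
G01 X117.55 Y121.05
M5
G0 X54.77 Y121.21
M3 S974
G01 X74.29 Y121.21 F1508
G01 X74.29 Y66.86
G01 X54.77 Y66.86
G01 X54.77 Y121.21
M5
G0 X46.63 Y93.71
M3 S974
G01 X169.71 Y93.71 F1508
G01 X169.71 Y51.90
G01 X46.63 Y51.90
G01 X46.63 Y93.71
M5
G0 X172.09 Y55.11
M3 S974
G01 X145.72 Y63.01 F1508
G01 X106.28 Y90.48
G01 X72.48 Y115.08
G01 X63.03 Y114.32
M5
G0 X85.28 Y98.37
M3 S974
G01 X177.71 Y98.37 F1508
G01 X177.71 Y86.00
G01 X85.28 Y86.00
G01 X85.28 Y98.37
M5
G0 X131.76 Y24.26
M3 S974
G01 X130.49 Y27.31 F1508
G01 X127.44 Y28.58
G01 X124.39 Y27.31
G01 X123.12 Y24.26
G01 X124.39 Y21.21
G01 X127.44 Y19.94
G01 X130.49 Y21.21
G01 X131.76 Y24.26
M5
G0 X181.10 Y82.20
M3 S974
G01 X79.88 Y85.69 F1508
G01 X228.67 Y73.80
G01 X146.37 Y55.58
G01 X255.43 Y48.51
M5
G0 X0.00 Y0.00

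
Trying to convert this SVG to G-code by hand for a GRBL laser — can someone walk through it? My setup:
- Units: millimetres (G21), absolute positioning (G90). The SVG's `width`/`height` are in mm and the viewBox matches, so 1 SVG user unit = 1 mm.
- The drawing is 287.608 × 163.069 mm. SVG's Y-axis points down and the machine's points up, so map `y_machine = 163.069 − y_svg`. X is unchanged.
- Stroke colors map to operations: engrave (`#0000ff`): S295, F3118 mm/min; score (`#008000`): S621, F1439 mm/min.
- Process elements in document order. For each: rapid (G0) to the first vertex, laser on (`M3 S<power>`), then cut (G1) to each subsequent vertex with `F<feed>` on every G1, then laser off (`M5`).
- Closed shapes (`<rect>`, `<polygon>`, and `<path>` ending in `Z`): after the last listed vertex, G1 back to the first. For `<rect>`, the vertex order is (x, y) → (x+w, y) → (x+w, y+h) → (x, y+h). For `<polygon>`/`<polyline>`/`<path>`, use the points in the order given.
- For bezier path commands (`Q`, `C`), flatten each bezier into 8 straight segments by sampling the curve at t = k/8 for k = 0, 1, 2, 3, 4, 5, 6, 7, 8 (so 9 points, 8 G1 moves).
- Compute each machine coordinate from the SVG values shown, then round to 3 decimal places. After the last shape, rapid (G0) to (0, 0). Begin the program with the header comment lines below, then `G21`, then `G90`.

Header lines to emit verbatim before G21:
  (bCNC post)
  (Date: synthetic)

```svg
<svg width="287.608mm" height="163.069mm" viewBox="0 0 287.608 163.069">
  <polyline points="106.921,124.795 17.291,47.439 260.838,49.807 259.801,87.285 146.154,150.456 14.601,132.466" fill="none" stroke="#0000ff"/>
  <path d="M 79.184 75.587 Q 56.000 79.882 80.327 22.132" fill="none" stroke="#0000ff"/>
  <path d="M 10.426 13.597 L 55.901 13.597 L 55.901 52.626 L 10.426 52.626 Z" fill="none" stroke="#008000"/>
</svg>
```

Since the viewBox matches the mm dimensions, user units are millimetres directly. The only transform is the Y-flip y_m = 163.069 − y_svg.

Shape 1 is a open polyline drawn with `<polyline>`. Its stroke #0000ff means engrave at S295, F3118. After flipping Y the toolpath is (106.921,38.274) → (17.291,115.630) → (260.838,113.262) → (259.801,75.784) → (146.154,12.613) → (14.601,30.603).

Shape 2 is a quadratic bezier drawn with `<path>`. Its stroke #0000ff means engrave at S295, F3118. After flipping Y the toolpath is (79.184,87.482) → (74.130,87.378) → (70.561,89.212) → (68.477,92.986) → (67.878,98.698) → (68.763,106.350) → (71.133,115.940) → (74.988,127.469) → (80.327,140.937).

Shape 3 is a rectangle drawn with `<path>`. Its stroke #008000 means score at S621, F1439. After flipping Y the toolpath is (10.426,149.472) → (55.901,149.472) → (55.901,110.443) → (10.426,110.443) → (10.426,149.472), returning to the start.

(bCNC post)
(Date: synthetic)
G21
G90
G0 X106.921 Y38.274
M3 S295
G1 X17.291 Y115.630 F3118
G1 X260.838 Y113.262 F3118
G1 X259.801 Y75.784 F3118
G1 X146.154 Y12.613 F3118
G1 X14.601 Y30.603 F3118
M5
G0 X79.184 Y87.482
M3 S295
G1 X74.130 Y87.378 F3118
G1 X70.561 Y89.212 F3118
G1 X68.477 Y92.986 F3118
G1 X67.878 Y98.698 F3118
G1 X68.763 Y106.350 F3118
G1 X71.133 Y115.940 F3118
G1 X74.988 Y127.469 F3118
G1 X80.327 Y140.937 F3118
M5
G0 X10.426 Y149.472
M3 S621
G1 X55.901 Y149.472 F1439
G1 X55.901 Y110.443 F1439
G1 X10.426 Y110.443 F1439
G1 X10.426 Y149.472 F1439
M5
G0 X0.000 Y0.000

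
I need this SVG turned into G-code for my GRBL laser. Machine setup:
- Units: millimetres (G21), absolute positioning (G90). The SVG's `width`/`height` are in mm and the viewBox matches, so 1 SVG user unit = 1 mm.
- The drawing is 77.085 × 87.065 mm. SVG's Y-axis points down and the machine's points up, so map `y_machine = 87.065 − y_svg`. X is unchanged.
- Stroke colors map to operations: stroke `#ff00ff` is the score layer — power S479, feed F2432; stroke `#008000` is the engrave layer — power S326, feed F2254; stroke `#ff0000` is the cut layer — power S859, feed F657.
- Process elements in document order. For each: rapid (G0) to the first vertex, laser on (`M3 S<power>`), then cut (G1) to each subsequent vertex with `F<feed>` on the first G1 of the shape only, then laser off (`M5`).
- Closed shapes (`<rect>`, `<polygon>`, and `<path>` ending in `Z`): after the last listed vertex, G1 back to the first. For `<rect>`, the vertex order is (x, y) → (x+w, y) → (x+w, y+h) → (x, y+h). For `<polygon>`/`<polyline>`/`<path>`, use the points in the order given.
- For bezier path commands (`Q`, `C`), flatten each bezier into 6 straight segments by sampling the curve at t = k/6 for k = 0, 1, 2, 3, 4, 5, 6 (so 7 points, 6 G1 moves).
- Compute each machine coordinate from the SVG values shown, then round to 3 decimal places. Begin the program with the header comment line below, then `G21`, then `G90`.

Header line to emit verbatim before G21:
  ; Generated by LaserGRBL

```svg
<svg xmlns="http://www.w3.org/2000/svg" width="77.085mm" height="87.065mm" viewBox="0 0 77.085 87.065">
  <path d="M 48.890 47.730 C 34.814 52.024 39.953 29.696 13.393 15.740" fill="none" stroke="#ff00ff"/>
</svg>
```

1 u = 1 mm; y_m = 87.065 − y.

[1] `<path>` cubic bezier, #ff00ff→score S479 F2432: (48.890,39.335) → (43.218,39.244) → (39.333,42.619) → (35.823,48.486) → (31.272,55.874) → (24.267,63.811) → (13.393,71.325)

; Generated by LaserGRBL
G21
G90
G0 X48.890 Y39.335
M3 S479
G1 X43.218 Y39.244 F2432
G1 X39.333 Y42.619
G1 X35.823 Y48.486
G1 X31.272 Y55.874
G1 X24.267 Y63.811
G1 X13.393 Y71.325
M5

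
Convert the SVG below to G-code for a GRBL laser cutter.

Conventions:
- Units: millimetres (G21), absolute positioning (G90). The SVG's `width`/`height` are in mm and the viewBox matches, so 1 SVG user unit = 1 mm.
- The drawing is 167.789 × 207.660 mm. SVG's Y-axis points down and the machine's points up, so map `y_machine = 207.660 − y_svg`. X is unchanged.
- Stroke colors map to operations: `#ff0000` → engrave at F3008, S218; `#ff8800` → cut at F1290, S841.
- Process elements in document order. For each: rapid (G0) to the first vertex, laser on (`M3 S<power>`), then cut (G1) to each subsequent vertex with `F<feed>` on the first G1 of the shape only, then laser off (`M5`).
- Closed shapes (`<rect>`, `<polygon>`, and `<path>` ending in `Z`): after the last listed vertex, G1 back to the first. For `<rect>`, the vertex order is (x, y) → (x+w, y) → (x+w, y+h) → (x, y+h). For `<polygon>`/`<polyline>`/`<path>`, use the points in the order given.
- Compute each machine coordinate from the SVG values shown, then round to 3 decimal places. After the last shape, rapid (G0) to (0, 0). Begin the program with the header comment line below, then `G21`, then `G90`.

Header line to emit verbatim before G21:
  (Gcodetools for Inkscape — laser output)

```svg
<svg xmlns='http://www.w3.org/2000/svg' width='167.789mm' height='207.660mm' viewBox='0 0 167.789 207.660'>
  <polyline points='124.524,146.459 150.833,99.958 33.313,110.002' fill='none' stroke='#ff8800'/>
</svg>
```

viewBox `0 0 167.789 207.660` with mm width/height → 1 unit = 1 mm. Flip: y_m = 207.660 − y_svg.

**Shape 1** — `<polyline>` open polyline, stroke `#ff8800` → cut (S841, F1290). Machine vertices: (124.524,61.201) → (150.833,107.702) → (33.313,97.658). Open path.

(Gcodetools for Inkscape — laser output)
G21
G90
G0 X124.524 Y61.201
M3 S841
G1 X150.833 Y107.702 F1290
G1 X33.313 Y97.658
M5
G0 X0.000 Y0.000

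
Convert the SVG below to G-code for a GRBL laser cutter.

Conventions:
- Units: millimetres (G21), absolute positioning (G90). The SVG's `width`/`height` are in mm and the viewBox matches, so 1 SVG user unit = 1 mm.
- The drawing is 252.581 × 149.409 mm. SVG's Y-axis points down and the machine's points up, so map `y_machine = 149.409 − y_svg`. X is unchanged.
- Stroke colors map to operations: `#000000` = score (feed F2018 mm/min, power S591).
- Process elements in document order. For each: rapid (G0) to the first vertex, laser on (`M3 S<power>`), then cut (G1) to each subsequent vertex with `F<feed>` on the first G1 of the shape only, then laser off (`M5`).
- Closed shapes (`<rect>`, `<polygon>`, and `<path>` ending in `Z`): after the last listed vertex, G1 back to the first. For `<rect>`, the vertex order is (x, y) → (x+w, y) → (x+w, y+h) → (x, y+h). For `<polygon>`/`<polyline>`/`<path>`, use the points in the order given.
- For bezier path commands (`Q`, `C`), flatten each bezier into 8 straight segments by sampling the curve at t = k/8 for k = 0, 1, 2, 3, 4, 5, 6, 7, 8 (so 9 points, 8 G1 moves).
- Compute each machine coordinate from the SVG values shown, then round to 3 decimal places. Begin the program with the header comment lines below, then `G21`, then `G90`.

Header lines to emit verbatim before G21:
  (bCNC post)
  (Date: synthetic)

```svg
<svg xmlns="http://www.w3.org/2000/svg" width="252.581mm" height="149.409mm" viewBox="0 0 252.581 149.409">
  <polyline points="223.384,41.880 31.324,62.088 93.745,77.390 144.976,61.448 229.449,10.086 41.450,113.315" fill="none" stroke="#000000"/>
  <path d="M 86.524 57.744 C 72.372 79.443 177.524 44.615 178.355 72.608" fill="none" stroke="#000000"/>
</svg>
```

(bCNC post)
(Date: synthetic)
G21
G90
G0 X223.384 Y107.529
M3 S591
G1 X31.324 Y87.321 F2018
G1 X93.745 Y72.019
G1 X144.976 Y87.961
G1 X229.449 Y139.323
G1 X41.450 Y36.094
M5
G0 X86.524 Y91.665
M3 S591
G1 X86.373 Y85.944 F2018
G1 X94.785 Y84.125
G1 X109.142 Y84.807
G1 X126.821 Y86.593
G1 X145.202 Y88.084
G1 X161.666 Y87.882
G1 X173.590 Y84.587
G1 X178.355 Y76.801
M5

viewBox `0 0 252.581 149.409` with mm width/height → 1 unit = 1 mm. Flip: y_m = 149.409 − y_svg.

**Shape 1** — `<polyline>` open polyline, stroke `#000000` → score (S591, F2018). Machine vertices: (223.384,107.529) → (31.324,87.321) → (93.745,72.019) → (144.976,87.961) → (229.449,139.323) → (41.450,36.094). Open path.

**Shape 2** — `<path>` cubic bezier, stroke `#000000` → score (S591, F2018). Control points (SVG): P0=(86.524,57.744), P1=(72.372,79.443), P2=(177.524,44.615), P3=(178.355,72.608); sampled at t=k/8. Machine vertices: (86.524,91.665) → (86.373,85.944) → (94.785,84.125) → (109.142,84.807) → (126.821,86.593) → (145.202,88.084) → (161.666,87.882) → (173.590,84.587) → (178.355,76.801). Open path.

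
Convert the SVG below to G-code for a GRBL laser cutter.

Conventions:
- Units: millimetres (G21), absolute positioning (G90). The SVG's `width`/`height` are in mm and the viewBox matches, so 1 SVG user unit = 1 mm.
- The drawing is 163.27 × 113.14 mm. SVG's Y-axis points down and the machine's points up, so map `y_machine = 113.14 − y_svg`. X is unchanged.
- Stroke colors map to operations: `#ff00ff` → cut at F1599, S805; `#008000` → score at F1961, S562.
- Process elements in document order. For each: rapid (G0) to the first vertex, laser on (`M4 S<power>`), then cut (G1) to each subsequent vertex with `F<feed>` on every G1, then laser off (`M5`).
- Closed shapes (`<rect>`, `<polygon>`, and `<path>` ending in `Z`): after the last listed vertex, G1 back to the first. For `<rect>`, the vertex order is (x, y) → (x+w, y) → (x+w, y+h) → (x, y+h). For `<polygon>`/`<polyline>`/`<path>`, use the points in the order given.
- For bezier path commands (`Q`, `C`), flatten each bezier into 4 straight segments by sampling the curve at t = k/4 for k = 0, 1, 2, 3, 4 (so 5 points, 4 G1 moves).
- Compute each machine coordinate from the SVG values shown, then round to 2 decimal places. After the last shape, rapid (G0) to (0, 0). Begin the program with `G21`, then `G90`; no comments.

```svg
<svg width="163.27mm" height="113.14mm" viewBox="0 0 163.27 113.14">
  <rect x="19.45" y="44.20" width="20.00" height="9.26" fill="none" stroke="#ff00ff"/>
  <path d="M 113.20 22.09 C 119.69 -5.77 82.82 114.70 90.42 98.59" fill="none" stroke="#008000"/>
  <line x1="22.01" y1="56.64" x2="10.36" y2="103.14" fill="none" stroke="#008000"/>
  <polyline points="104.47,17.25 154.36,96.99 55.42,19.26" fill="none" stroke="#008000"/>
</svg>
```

viewBox `0 0 163.27 113.14` with mm width/height → 1 unit = 1 mm. Flip: y_m = 113.14 − y_svg.

**Shape 1** — `<rect>` rectangle, stroke `#ff00ff` → cut (S805, F1599). Machine vertices: (19.45,68.94) → (39.45,68.94) → (39.45,59.68) → (19.45,59.68) → (19.45,68.94). Closed: final G1 returns to the first vertex.

**Shape 2** — `<path>` cubic bezier, stroke `#008000` → score (S562, F1961). Control points (SVG): P0=(113.20,22.09), P1=(119.69,-5.77), P2=(82.82,114.70), P3=(90.42,98.59); sampled at t=k/4. Machine vertices: (113.20,91.05) → (111.31,88.58) → (101.39,57.21) → (91.69,23.62) → (90.42,14.55). Open path.

**Shape 3** — `<line>` line segment, stroke `#008000` → score (S562, F1961). Machine vertices: (22.01,56.50) → (10.36,10.00). Open path.

**Shape 4** — `<polyline>` open polyline, stroke `#008000` → score (S562, F1961). Machine vertices: (104.47,95.89) → (154.36,16.15) → (55.42,93.88). Open path.

G21
G90
G0 X19.45 Y68.94
M4 S805
G1 X39.45 Y68.94 F1599
G1 X39.45 Y59.68 F1599
G1 X19.45 Y59.68 F1599
G1 X19.45 Y68.94 F1599
M5
G0 X113.20 Y91.05
M4 S562
G1 X111.31 Y88.58 F1961
G1 X101.39 Y57.21 F1961
G1 X91.69 Y23.62 F1961
G1 X90.42 Y14.55 F1961
M5
G0 X22.01 Y56.50
M4 S562
G1 X10.36 Y10.00 F1961
M5
G0 X104.47 Y95.89
M4 S562
G1 X154.36 Y16.15 F1961
G1 X55.42 Y93.88 F1961
M5
G0 X0.00 Y0.00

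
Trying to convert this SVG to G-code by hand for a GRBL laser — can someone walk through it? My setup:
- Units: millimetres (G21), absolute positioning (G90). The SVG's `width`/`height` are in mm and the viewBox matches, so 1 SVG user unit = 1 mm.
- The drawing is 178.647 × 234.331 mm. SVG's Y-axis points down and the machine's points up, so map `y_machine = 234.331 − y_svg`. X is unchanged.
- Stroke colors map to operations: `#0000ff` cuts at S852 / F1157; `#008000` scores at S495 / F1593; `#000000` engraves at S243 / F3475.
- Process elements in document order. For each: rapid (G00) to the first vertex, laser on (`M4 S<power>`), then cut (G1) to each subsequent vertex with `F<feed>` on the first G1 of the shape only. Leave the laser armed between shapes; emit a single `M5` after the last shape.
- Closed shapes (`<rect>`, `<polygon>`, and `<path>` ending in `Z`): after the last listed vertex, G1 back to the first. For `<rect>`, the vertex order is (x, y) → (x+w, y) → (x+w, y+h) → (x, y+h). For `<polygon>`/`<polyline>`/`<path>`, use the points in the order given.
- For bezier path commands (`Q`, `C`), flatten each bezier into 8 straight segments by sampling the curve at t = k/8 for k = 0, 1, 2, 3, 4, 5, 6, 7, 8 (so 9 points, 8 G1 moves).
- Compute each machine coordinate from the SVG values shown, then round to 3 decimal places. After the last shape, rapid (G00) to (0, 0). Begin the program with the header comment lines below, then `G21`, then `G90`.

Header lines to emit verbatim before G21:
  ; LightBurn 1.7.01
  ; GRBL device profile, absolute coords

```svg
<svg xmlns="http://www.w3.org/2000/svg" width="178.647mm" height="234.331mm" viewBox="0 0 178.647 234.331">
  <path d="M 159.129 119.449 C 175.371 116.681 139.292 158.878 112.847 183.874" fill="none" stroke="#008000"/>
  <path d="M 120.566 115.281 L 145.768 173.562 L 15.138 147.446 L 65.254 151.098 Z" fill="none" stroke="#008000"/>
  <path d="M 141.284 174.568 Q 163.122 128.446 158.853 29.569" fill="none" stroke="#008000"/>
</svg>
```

; LightBurn 1.7.01
; GRBL device profile, absolute coords
G21
G90
G00 X159.129 Y114.882
M4 S495
G1 X162.888 Y113.934 F1593
G1 X162.468 Y109.498
G1 X158.595 Y102.305
G1 X151.996 Y93.081
G1 X143.395 Y82.556
G1 X133.519 Y71.458
G1 X123.094 Y60.515
G1 X112.847 Y50.457
G00 X120.566 Y119.050
M4 S495
G1 X145.768 Y60.769 F1593
G1 X15.138 Y86.885
G1 X65.254 Y83.233
G1 X120.566 Y119.050
G00 X141.284 Y59.763
M4 S495
G1 X146.336 Y72.118 F1593
G1 X150.571 Y86.121
G1 X153.991 Y101.773
G1 X156.595 Y119.074
G1 X158.383 Y138.023
G1 X159.356 Y158.621
G1 X159.512 Y180.867
G1 X158.853 Y204.762
M5
G00 X0.000 Y0.000

1 u = 1 mm; y_m = 234.331 − y.

[1] `<path>` cubic bezier, #008000→score S495 F1593: (159.129,114.882) → (162.888,113.934) → (162.468,109.498) → (158.595,102.305) → (151.996,93.081) → (143.395,82.556) → (133.519,71.458) → (123.094,60.515) → (112.847,50.457)

[2] `<path>` closed polygon, #008000→score S495 F1593: (120.566,119.050) → (145.768,60.769) → (15.138,86.885) → (65.254,83.233) → (120.566,119.050) (closed)

[3] `<path>` quadratic bezier, #008000→score S495 F1593: (141.284,59.763) → (146.336,72.118) → (150.571,86.121) → (153.991,101.773) → (156.595,119.074) → (158.383,138.023) → (159.356,158.621) → (159.512,180.867) → (158.853,204.762)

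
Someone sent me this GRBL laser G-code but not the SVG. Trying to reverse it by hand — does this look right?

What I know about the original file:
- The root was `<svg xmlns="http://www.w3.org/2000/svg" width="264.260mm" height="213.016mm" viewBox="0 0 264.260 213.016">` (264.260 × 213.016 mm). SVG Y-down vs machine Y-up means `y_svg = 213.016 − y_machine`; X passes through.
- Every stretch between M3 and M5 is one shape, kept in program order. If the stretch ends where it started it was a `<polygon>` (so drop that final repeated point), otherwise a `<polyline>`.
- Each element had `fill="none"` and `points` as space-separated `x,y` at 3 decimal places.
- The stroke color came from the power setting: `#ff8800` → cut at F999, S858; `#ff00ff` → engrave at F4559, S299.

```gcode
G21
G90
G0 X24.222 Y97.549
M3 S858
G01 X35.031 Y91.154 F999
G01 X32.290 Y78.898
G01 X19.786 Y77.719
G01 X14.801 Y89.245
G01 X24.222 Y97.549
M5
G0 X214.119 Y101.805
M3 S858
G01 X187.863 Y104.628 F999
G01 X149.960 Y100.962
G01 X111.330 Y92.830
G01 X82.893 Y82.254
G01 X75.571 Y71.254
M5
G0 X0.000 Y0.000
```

<svg xmlns="http://www.w3.org/2000/svg" width="264.260mm" height="213.016mm" viewBox="0 0 264.260 213.016">
  <polygon points="24.222,115.467 35.031,121.862 32.290,134.118 19.786,135.297 14.801,123.771" fill="none" stroke="#ff8800"/>
  <polyline points="214.119,111.211 187.863,108.388 149.960,112.054 111.330,120.186 82.893,130.762 75.571,141.762" fill="none" stroke="#ff8800"/>
</svg>

y_svg = 213.016 − y_m. Every run uses S858, so all elements get stroke `#ff8800` (cut).

[1] closed run; points: 24.222,115.467 35.031,121.862 32.290,134.118 19.786,135.297 14.801,123.771

[2] open run; points: 214.119,111.211 187.863,108.388 149.960,112.054 111.330,120.186 82.893,130.762 75.571,141.762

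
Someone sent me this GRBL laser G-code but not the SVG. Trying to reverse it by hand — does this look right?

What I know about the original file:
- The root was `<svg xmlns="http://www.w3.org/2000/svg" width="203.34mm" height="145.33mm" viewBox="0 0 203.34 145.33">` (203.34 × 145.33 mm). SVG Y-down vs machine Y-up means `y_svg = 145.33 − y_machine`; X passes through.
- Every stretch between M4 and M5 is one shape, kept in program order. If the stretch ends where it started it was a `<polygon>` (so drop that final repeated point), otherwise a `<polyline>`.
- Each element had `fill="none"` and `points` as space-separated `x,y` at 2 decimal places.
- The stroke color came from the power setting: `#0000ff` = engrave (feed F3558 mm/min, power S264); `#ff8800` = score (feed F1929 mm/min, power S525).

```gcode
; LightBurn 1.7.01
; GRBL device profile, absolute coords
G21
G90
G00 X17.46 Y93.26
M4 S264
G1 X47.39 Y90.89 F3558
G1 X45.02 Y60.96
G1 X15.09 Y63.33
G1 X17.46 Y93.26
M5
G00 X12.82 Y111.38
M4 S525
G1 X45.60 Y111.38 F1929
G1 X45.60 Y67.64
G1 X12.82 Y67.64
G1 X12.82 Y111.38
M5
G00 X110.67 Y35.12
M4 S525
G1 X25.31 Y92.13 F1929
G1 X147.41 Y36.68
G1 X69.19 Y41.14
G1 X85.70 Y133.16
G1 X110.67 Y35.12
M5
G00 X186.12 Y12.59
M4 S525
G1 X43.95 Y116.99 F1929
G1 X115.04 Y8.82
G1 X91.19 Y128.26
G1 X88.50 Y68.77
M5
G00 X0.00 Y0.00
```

<svg xmlns="http://www.w3.org/2000/svg" width="203.34mm" height="145.33mm" viewBox="0 0 203.34 145.33">
  <polygon points="17.46,52.07 47.39,54.44 45.02,84.37 15.09,82.00" fill="none" stroke="#0000ff"/>
  <polygon points="12.82,33.95 45.60,33.95 45.60,77.69 12.82,77.69" fill="none" stroke="#ff8800"/>
  <polygon points="110.67,110.21 25.31,53.20 147.41,108.65 69.19,104.19 85.70,12.17" fill="none" stroke="#ff8800"/>
  <polyline points="186.12,132.74 43.95,28.34 115.04,136.51 91.19,17.07 88.50,76.56" fill="none" stroke="#ff8800"/>
</svg>

y_svg = 145.33 − y_m.

[1] S264→`#0000ff` (engrave); closed run; points: 17.46,52.07 47.39,54.44 45.02,84.37 15.09,82.00

[2] S525→`#ff8800` (score); closed run; points: 12.82,33.95 45.60,33.95 45.60,77.69 12.82,77.69

[3] S525→`#ff8800` (score); closed run; points: 110.67,110.21 25.31,53.20 147.41,108.65 69.19,104.19 85.70,12.17

[4] S525→`#ff8800` (score); open run; points: 186.12,132.74 43.95,28.34 115.04,136.51 91.19,17.07 88.50,76.56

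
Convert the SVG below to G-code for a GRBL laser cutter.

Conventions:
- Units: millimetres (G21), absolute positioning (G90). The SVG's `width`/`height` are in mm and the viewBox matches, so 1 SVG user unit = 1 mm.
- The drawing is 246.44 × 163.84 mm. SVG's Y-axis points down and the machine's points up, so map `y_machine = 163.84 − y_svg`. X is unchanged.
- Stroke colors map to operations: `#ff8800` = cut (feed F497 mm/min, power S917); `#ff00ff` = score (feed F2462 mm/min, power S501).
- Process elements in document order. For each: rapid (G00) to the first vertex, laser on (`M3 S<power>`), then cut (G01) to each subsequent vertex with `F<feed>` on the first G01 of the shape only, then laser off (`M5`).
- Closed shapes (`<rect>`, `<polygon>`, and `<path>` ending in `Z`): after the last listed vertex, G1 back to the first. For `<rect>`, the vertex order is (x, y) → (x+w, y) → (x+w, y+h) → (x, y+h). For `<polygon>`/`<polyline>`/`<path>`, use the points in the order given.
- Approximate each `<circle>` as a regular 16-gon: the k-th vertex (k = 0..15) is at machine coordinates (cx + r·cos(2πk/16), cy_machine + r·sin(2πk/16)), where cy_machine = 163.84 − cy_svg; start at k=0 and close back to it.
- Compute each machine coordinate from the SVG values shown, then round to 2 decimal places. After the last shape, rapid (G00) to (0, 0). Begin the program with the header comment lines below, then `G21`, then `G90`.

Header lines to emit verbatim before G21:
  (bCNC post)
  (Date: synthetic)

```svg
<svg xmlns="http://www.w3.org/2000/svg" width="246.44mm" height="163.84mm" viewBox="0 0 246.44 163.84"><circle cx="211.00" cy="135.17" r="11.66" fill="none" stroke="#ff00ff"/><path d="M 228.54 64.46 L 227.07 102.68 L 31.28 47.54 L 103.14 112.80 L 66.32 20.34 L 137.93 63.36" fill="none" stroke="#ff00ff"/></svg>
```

(bCNC post)
(Date: synthetic)
G21
G90
G00 X222.66 Y28.67
M3 S501
G01 X221.77 Y33.13 F2462
G01 X219.24 Y36.91
G01 X215.46 Y39.44
G01 X211.00 Y40.33
G01 X206.54 Y39.44
G01 X202.76 Y36.91
G01 X200.23 Y33.13
G01 X199.34 Y28.67
G01 X200.23 Y24.21
G01 X202.76 Y20.43
G01 X206.54 Y17.90
G01 X211.00 Y17.01
G01 X215.46 Y17.90
G01 X219.24 Y20.43
G01 X221.77 Y24.21
G01 X222.66 Y28.67
M5
G00 X228.54 Y99.38
M3 S501
G01 X227.07 Y61.16 F2462
G01 X31.28 Y116.30
G01 X103.14 Y51.04
G01 X66.32 Y143.50
G01 X137.93 Y100.48
M5
G00 X0.00 Y0.00

Since the viewBox matches the mm dimensions, user units are millimetres directly. The only transform is the Y-flip y_m = 163.84 − y_svg.

Shape 1 is a circle drawn with `<circle>`. Its stroke #ff00ff means score at S501, F2462. After flipping Y the toolpath is (222.66,28.67) → (221.77,33.13) → (219.24,36.91) → (215.46,39.44) → (211.00,40.33) → (206.54,39.44) → (202.76,36.91) → (200.23,33.13) → (199.34,28.67) → (200.23,24.21) → (202.76,20.43) → (206.54,17.90) → (211.00,17.01) → (215.46,17.90) → (219.24,20.43) → (221.77,24.21) → (222.66,28.67), returning to the start.

Shape 2 is a open polyline drawn with `<path>`. Its stroke #ff00ff means score at S501, F2462. After flipping Y the toolpath is (228.54,99.38) → (227.07,61.16) → (31.28,116.30) → (103.14,51.04) → (66.32,143.50) → (137.93,100.48).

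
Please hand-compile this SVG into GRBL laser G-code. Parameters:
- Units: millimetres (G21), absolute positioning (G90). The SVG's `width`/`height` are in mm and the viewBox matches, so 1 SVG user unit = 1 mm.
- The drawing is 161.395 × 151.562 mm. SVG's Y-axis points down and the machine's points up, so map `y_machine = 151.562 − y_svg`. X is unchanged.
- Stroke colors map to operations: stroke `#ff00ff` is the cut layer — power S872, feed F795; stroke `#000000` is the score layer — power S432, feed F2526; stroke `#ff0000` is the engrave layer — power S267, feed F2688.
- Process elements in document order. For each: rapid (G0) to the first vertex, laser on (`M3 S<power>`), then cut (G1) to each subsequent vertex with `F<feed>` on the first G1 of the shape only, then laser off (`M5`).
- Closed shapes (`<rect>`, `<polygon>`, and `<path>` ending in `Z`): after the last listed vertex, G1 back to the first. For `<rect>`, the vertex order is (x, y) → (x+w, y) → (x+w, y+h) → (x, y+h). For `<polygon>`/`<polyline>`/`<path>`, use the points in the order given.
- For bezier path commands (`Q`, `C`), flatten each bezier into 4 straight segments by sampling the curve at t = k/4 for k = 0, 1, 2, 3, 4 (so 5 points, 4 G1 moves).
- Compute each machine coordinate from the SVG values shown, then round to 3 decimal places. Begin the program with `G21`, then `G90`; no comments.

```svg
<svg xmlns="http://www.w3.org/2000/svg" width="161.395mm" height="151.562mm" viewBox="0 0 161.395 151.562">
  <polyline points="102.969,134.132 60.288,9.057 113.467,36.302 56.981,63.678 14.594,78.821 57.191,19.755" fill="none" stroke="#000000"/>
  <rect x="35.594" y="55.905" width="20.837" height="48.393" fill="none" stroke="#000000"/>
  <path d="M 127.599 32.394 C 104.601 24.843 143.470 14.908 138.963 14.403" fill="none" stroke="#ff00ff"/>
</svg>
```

1 u = 1 mm; y_m = 151.562 − y.

[1] `<polyline>` open polyline, #000000→score S432 F2526: (102.969,17.430) → (60.288,142.505) → (113.467,115.260) → (56.981,87.884) → (14.594,72.741) → (57.191,131.807)

[2] `<rect>` rectangle, #000000→score S432 F2526: (35.594,95.657) → (56.431,95.657) → (56.431,47.264) → (35.594,47.264) → (35.594,95.657) (closed)

[3] `<path>` cubic bezier, #ff00ff→cut S872 F795: (127.599,119.168) → (120.306,125.094) → (126.347,130.806) → (135.855,135.197) → (138.963,137.159)

G21
G90
G0 X102.969 Y17.430
M3 S432
G1 X60.288 Y142.505 F2526
G1 X113.467 Y115.260
G1 X56.981 Y87.884
G1 X14.594 Y72.741
G1 X57.191 Y131.807
M5
G0 X35.594 Y95.657
M3 S432
G1 X56.431 Y95.657 F2526
G1 X56.431 Y47.264
G1 X35.594 Y47.264
G1 X35.594 Y95.657
M5
G0 X127.599 Y119.168
M3 S872
G1 X120.306 Y125.094 F795
G1 X126.347 Y130.806
G1 X135.855 Y135.197
G1 X138.963 Y137.159
M5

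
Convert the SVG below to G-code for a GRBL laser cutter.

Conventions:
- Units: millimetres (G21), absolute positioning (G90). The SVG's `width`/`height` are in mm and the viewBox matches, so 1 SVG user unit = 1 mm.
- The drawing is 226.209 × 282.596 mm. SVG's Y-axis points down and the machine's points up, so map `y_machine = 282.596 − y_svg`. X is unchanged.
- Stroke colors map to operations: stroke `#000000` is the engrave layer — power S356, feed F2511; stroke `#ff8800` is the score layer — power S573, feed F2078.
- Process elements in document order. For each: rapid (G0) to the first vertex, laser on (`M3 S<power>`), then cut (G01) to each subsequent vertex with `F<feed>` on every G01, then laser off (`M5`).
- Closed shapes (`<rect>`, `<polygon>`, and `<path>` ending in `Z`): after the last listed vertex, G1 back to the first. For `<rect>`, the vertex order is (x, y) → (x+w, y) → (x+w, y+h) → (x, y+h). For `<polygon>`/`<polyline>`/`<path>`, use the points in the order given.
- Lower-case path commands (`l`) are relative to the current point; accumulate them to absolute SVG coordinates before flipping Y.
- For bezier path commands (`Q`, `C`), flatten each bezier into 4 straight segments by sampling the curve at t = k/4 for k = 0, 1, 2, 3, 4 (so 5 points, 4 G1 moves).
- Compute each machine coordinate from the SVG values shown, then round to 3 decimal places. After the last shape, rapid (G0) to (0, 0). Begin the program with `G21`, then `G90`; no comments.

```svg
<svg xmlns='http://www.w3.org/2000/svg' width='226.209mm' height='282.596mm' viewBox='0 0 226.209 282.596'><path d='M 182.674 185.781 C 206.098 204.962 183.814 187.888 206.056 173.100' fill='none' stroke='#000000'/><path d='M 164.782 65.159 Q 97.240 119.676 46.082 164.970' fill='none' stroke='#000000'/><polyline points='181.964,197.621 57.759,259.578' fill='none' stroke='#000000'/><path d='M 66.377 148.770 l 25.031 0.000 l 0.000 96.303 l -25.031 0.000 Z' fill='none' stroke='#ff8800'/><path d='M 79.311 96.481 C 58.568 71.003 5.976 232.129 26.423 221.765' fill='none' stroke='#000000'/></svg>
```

viewBox `0 0 226.209 282.596` with mm width/height → 1 unit = 1 mm. Flip: y_m = 282.596 − y_svg.

**Shape 1** — `<path>` cubic bezier, stroke `#000000` → engrave (S356, F2511). Control points (SVG): P0=(182.674,185.781), P1=(206.098,204.962), P2=(183.814,187.888), P3=(206.056,173.100); sampled at t=k/4. Machine vertices: (182.674,96.815) → (193.082,88.625) → (194.808,90.417) → (196.313,98.579) → (206.056,109.496). Open path.

**Shape 2** — `<path>` quadratic bezier, stroke `#000000` → engrave (S356, F2511). Control points (SVG): P0=(164.782,65.159), P1=(97.240,119.676), P2=(46.082,164.970); sampled at t=k/4. Machine vertices: (164.782,217.437) → (132.035,190.755) → (101.336,165.226) → (72.685,140.849) → (46.082,117.626). Open path.

**Shape 3** — `<polyline>` line segment, stroke `#000000` → engrave (S356, F2511). Machine vertices: (181.964,84.975) → (57.759,23.018). Open path.

**Shape 4** — `<path>` rectangle, stroke `#ff8800` → score (S573, F2078). Machine vertices: (66.377,133.826) → (91.408,133.826) → (91.408,37.523) → (66.377,37.523) → (66.377,133.826). Closed: final G1 returns to the first vertex.

**Shape 5** — `<path>` cubic bezier, stroke `#000000` → engrave (S356, F2511). Control points (SVG): P0=(79.311,96.481), P1=(58.568,71.003), P2=(5.976,232.129), P3=(26.423,221.765); sampled at t=k/4. Machine vertices: (79.311,186.115) → (59.421,175.830) → (37.421,129.141) → (23.144,79.617) → (26.423,60.831). Open path.

G21
G90
G0 X182.674 Y96.815
M3 S356
G01 X193.082 Y88.625 F2511
G01 X194.808 Y90.417 F2511
G01 X196.313 Y98.579 F2511
G01 X206.056 Y109.496 F2511
M5
G0 X164.782 Y217.437
M3 S356
G01 X132.035 Y190.755 F2511
G01 X101.336 Y165.226 F2511
G01 X72.685 Y140.849 F2511
G01 X46.082 Y117.626 F2511
M5
G0 X181.964 Y84.975
M3 S356
G01 X57.759 Y23.018 F2511
M5
G0 X66.377 Y133.826
M3 S573
G01 X91.408 Y133.826 F2078
G01 X91.408 Y37.523 F2078
G01 X66.377 Y37.523 F2078
G01 X66.377 Y133.826 F2078
M5
G0 X79.311 Y186.115
M3 S356
G01 X59.421 Y175.830 F2511
G01 X37.421 Y129.141 F2511
G01 X23.144 Y79.617 F2511
G01 X26.423 Y60.831 F2511
M5
G0 X0.000 Y0.000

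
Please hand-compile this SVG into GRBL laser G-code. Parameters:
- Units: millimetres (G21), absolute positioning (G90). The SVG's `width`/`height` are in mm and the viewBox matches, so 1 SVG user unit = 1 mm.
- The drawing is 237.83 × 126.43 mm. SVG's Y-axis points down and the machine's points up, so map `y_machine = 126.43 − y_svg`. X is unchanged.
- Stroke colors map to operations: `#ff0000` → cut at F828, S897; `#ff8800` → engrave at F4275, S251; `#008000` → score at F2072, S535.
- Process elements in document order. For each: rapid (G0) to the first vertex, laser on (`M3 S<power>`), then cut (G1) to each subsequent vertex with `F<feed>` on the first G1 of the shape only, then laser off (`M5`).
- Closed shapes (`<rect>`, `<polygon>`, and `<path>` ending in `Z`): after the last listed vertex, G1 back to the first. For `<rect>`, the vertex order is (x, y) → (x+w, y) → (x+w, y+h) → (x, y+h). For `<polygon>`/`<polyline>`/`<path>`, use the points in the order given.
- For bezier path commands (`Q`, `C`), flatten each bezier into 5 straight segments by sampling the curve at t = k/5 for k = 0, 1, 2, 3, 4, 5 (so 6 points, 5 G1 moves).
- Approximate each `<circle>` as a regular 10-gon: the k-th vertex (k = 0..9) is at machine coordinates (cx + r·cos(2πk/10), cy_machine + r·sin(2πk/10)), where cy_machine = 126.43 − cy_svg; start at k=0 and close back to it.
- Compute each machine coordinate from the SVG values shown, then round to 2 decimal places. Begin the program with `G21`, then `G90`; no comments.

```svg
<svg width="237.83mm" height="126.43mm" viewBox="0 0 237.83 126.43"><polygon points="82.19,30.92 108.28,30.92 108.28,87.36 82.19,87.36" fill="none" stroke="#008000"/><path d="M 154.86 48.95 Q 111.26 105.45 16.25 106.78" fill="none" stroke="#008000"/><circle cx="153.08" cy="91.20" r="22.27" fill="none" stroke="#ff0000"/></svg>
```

Since the viewBox matches the mm dimensions, user units are millimetres directly. The only transform is the Y-flip y_m = 126.43 − y_svg.

Shape 1 is a rectangle drawn with `<polygon>`. Its stroke #008000 means score at S535, F2072. After flipping Y the toolpath is (82.19,95.51) → (108.28,95.51) → (108.28,39.07) → (82.19,39.07) → (82.19,95.51), returning to the start.

Shape 2 is a quadratic bezier drawn with `<path>`. Its stroke #008000 means score at S535, F2072. After flipping Y the toolpath is (154.86,77.48) → (135.36,57.09) → (111.75,41.11) → (84.03,29.54) → (52.20,22.39) → (16.25,19.65).

Shape 3 is a circle drawn with `<circle>`. Its stroke #ff0000 means cut at S897, F828. After flipping Y the toolpath is (175.35,35.23) → (171.10,48.32) → (159.96,56.41) → (146.20,56.41) → (135.06,48.32) → (130.81,35.23) → (135.06,22.14) → (146.20,14.05) → (159.96,14.05) → (171.10,22.14) → (175.35,35.23), returning to the start.

G21
G90
G0 X82.19 Y95.51
M3 S535
G1 X108.28 Y95.51 F2072
G1 X108.28 Y39.07
G1 X82.19 Y39.07
G1 X82.19 Y95.51
M5
G0 X154.86 Y77.48
M3 S535
G1 X135.36 Y57.09 F2072
G1 X111.75 Y41.11
G1 X84.03 Y29.54
G1 X52.20 Y22.39
G1 X16.25 Y19.65
M5
G0 X175.35 Y35.23
M3 S897
G1 X171.10 Y48.32 F828
G1 X159.96 Y56.41
G1 X146.20 Y56.41
G1 X135.06 Y48.32
G1 X130.81 Y35.23
G1 X135.06 Y22.14
G1 X146.20 Y14.05
G1 X159.96 Y14.05
G1 X171.10 Y22.14
G1 X175.35 Y35.23
M5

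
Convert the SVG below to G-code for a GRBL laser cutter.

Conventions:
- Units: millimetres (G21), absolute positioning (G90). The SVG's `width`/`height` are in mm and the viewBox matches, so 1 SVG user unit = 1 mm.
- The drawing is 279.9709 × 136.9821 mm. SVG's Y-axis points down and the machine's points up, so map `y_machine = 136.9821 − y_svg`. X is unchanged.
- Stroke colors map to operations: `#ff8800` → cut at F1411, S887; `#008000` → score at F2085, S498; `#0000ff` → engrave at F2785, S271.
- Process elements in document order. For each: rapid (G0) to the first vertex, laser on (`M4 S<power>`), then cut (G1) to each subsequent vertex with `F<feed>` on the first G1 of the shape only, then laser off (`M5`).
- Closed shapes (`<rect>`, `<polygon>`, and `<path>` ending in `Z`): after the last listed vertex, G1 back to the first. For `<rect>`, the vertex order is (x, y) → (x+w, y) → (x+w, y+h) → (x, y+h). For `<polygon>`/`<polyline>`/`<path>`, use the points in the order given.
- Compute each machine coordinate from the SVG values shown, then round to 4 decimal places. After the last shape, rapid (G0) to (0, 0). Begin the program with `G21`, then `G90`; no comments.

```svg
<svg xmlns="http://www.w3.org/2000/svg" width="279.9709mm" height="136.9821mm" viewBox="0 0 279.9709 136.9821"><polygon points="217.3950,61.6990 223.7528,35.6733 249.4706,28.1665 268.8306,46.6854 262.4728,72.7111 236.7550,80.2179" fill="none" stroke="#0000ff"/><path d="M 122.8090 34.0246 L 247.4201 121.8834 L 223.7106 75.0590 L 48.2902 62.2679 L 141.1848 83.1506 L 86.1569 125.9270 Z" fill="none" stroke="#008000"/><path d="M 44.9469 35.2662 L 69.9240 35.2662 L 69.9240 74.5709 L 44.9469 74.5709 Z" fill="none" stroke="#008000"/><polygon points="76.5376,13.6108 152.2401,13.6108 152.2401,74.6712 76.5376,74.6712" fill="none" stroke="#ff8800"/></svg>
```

Since the viewBox matches the mm dimensions, user units are millimetres directly. The only transform is the Y-flip y_m = 136.9821 − y_svg.

Shape 1 is a regular polygon drawn with `<polygon>`. Its stroke #0000ff means engrave at S271, F2785. After flipping Y the toolpath is (217.3950,75.2831) → (223.7528,101.3088) → (249.4706,108.8156) → (268.8306,90.2967) → (262.4728,64.2710) → (236.7550,56.7642) → (217.3950,75.2831), returning to the start.

Shape 2 is a closed polygon drawn with `<path>`. Its stroke #008000 means score at S498, F2085. After flipping Y the toolpath is (122.8090,102.9575) → (247.4201,15.0987) → (223.7106,61.9231) → (48.2902,74.7142) → (141.1848,53.8315) → (86.1569,11.0551) → (122.8090,102.9575), returning to the start.

Shape 3 is a rectangle drawn with `<path>`. Its stroke #008000 means score at S498, F2085. After flipping Y the toolpath is (44.9469,101.7159) → (69.9240,101.7159) → (69.9240,62.4112) → (44.9469,62.4112) → (44.9469,101.7159), returning to the start.

Shape 4 is a rectangle drawn with `<polygon>`. Its stroke #ff8800 means cut at S887, F1411. After flipping Y the toolpath is (76.5376,123.3713) → (152.2401,123.3713) → (152.2401,62.3109) → (76.5376,62.3109) → (76.5376,123.3713), returning to the start.

G21
G90
G0 X217.3950 Y75.2831
M4 S271
G1 X223.7528 Y101.3088 F2785
G1 X249.4706 Y108.8156
G1 X268.8306 Y90.2967
G1 X262.4728 Y64.2710
G1 X236.7550 Y56.7642
G1 X217.3950 Y75.2831
M5
G0 X122.8090 Y102.9575
M4 S498
G1 X247.4201 Y15.0987 F2085
G1 X223.7106 Y61.9231
G1 X48.2902 Y74.7142
G1 X141.1848 Y53.8315
G1 X86.1569 Y11.0551
G1 X122.8090 Y102.9575
M5
G0 X44.9469 Y101.7159
M4 S498
G1 X69.9240 Y101.7159 F2085
G1 X69.9240 Y62.4112
G1 X44.9469 Y62.4112
G1 X44.9469 Y101.7159
M5
G0 X76.5376 Y123.3713
M4 S887
G1 X152.2401 Y123.3713 F1411
G1 X152.2401 Y62.3109
G1 X76.5376 Y62.3109
G1 X76.5376 Y123.3713
M5
G0 X0.0000 Y0.0000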